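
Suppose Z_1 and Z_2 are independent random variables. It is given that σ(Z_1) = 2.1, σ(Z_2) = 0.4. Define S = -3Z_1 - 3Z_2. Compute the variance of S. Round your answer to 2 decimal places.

var(Z_1) = 4.41, var(Z_2) = 0.16
By independence, var(S) = (-3)²var(Z_1) + (-3)²var(Z_2)
= (-3)²·4.41 + (-3)²·0.16 = 41.13

41.13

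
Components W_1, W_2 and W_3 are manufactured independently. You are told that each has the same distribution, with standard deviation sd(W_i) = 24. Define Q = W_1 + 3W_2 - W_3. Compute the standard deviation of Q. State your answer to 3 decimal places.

79.599

V(W_i) = (24)² = 576
By independence, V(Q) = (1)²V(W_1) + (3)²V(W_2) + (-1)²V(W_3)
= (1)²·576 + (3)²·576 + (-1)²·576 = 6336
sd(Q) = √6336 ≈ 79.599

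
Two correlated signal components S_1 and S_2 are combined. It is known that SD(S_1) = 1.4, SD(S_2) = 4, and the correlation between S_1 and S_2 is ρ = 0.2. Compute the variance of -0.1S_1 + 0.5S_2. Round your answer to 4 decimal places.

V(S_1) = (1.4)² = 1.96;  V(S_2) = (4)² = 16
Cov(S_1,S_2) = ρ·SD(S_1)·SD(S_2) = 0.2·1.4·4 = 1.12
V(-0.1S_1 + 0.5S_2) = (-0.1)²·V(S_1) + (0.5)²·V(S_2) + 2·(-0.1)·(0.5)·Cov(S_1,S_2)
= 0.01·1.96 + 0.25·16 + -0.1·1.12 = 3.9076

3.9076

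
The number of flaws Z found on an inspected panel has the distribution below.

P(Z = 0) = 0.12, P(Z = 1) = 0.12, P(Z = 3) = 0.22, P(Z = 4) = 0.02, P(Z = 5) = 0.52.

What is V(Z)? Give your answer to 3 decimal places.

E[Z] = (0)(0.12) + (1)(0.12) + (3)(0.22) + (4)(0.02) + (5)(0.52) = 3.46
E[Z²] = (0)²(0.12) + (1)²(0.12) + (3)²(0.22) + (4)²(0.02) + (5)²(0.52) = 15.42
V(Z) = E[Z²] − (E[Z])² = 15.42 − (3.46)² = 3.4484

3.448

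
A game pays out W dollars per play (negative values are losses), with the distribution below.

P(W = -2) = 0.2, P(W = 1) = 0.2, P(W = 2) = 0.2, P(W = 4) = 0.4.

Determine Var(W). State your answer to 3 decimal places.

E[W] = (-2)(0.2) + (1)(0.2) + (2)(0.2) + (4)(0.4) = 1.8
E[W²] = (-2)²(0.2) + (1)²(0.2) + (2)²(0.2) + (4)²(0.4) = 8.2
Var(W) = E[W²] − (E[W])² = 8.2 − (1.8)² = 4.96

4.960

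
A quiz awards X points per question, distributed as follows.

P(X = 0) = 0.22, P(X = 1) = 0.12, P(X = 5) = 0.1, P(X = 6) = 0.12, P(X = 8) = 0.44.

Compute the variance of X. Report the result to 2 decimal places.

E[X] = (0)(0.22) + (1)(0.12) + (5)(0.1) + (6)(0.12) + (8)(0.44) = 4.86
E[X²] = (0)²(0.22) + (1)²(0.12) + (5)²(0.1) + (6)²(0.12) + (8)²(0.44) = 35.1
var(X) = E[X²] − (E[X])² = 35.1 − (4.86)² = 11.4804

11.48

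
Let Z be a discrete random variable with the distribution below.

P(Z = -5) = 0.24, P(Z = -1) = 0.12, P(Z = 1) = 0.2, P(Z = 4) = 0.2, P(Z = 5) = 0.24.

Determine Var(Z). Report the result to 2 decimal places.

E[Z] = (-5)(0.24) + (-1)(0.12) + (1)(0.2) + (4)(0.2) + (5)(0.24) = 0.88
E[Z²] = (-5)²(0.24) + (-1)²(0.12) + (1)²(0.2) + (4)²(0.2) + (5)²(0.24) = 15.52
Var(Z) = E[Z²] − (E[Z])² = 15.52 − (0.88)² = 14.7456

14.75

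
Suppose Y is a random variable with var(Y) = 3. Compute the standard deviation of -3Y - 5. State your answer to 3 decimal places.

var(-3Y - 5) = (-3)²·3 = 27
σ(-3Y - 5) = √27 ≈ 5.196

5.196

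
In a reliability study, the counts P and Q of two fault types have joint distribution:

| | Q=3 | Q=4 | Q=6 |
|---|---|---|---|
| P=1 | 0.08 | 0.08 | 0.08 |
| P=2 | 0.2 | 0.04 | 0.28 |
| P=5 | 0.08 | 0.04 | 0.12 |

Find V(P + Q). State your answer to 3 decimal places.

E[P] = 2.48,  E[Q] = 4.6,  E[PQ] = 11.52
V(P) = 8.32 − (2.48)² = 2.1696;  V(Q) = 23.08 − (4.6)² = 1.92
Cov(P,Q) = 11.52 − (2.48)(4.6) = 0.112
V(P + Q) = (1)²·2.1696 + (1)²·1.92 + 2·(1)·(1)·0.112 = 4.3136

4.314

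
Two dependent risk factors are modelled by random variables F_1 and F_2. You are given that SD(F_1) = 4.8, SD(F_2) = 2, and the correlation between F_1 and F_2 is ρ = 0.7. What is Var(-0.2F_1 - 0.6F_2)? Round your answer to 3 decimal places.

Var(F_1) = (4.8)² = 23.04;  Var(F_2) = (2)² = 4
Cov(F_1,F_2) = ρ·SD(F_1)·SD(F_2) = 0.7·4.8·2 = 6.72
Var(-0.2F_1 - 0.6F_2) = (-0.2)²·Var(F_1) + (-0.6)²·Var(F_2) + 2·(-0.2)·(-0.6)·Cov(F_1,F_2)
= 0.04·23.04 + 0.36·4 + 0.24·6.72 = 3.9744

3.974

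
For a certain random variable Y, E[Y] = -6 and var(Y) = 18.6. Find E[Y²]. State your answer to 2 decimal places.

54.60

E[Y²] = var(Y) + (E[Y])² = 18.6 + (-6)² = 54.6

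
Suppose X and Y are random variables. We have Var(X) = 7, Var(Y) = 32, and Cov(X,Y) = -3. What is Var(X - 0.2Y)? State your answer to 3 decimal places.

Var(X - 0.2Y) = (1)²·Var(X) + (-0.2)²·Var(Y) + 2·(1)·(-0.2)·Cov(X,Y)
= 1·7 + 0.04·32 + -0.4·-3 = 9.48

9.480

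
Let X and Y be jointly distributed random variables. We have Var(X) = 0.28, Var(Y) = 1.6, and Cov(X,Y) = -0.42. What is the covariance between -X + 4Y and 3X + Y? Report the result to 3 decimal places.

0.940

Cov(-X + 4Y, 3X + Y) = (-1)(3)Var(X) + (4)(1)Var(Y) + [(-1)(1) + (4)(3)]Cov(X,Y)
= -3·0.28 + 4·1.6 + 11·-0.42 = 0.94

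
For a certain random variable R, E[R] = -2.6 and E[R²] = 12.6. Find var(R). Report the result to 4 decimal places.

5.8400

var(R) = 12.6 − (-2.6)² = 5.84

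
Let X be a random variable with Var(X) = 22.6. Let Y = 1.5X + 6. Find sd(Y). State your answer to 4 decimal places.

7.1309

Var(1.5X + 6) = (1.5)²·22.6 = 50.85
sd(Y) = √50.85 ≈ 7.1309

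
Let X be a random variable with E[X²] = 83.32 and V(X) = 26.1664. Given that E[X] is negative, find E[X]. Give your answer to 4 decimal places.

(E[X])² = E[X²] − V(X) = 83.32 − 26.1664 = 57.1536
E[X] = −√57.1536 = -7.56

-7.5600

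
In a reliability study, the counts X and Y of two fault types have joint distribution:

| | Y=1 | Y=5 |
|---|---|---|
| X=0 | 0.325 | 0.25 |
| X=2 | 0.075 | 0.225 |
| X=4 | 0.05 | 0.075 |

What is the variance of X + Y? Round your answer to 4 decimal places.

E[X] = 1.1,  E[Y] = 3.2,  E[XY] = 4.1
Var(X) = 3.2 − (1.1)² = 1.99;  Var(Y) = 14.2 − (3.2)² = 3.96
Cov(X,Y) = 4.1 − (1.1)(3.2) = 0.58
Var(X + Y) = (1)²·1.99 + (1)²·3.96 + 2·(1)·(1)·0.58 = 7.11

7.1100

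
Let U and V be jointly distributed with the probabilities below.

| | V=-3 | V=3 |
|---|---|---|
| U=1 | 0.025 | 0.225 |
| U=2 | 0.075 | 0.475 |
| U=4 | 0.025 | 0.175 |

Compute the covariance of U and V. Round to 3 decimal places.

E[U] = 2.15,  E[V] = 2.25
E[UV] = 4.8
cov(U,V) = E[UV] − E[U]E[V] = 4.8 − (2.15)(2.25) = -0.0375

-0.038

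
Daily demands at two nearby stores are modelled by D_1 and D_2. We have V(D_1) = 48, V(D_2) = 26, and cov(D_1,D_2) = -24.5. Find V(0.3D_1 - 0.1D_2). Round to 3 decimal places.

V(0.3D_1 - 0.1D_2) = (0.3)²·V(D_1) + (-0.1)²·V(D_2) + 2·(0.3)·(-0.1)·cov(D_1,D_2)
= 0.09·48 + 0.01·26 + -0.06·-24.5 = 6.05

6.050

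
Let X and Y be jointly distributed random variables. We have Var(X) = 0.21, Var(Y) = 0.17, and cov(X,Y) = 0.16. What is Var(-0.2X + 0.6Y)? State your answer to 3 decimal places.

0.031

Var(-0.2X + 0.6Y) = (-0.2)²·Var(X) + (0.6)²·Var(Y) + 2·(-0.2)·(0.6)·cov(X,Y)
= 0.04·0.21 + 0.36·0.17 + -0.24·0.16 = 0.0312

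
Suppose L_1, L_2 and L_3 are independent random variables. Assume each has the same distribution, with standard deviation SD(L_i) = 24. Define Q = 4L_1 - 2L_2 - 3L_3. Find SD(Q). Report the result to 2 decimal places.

var(L_i) = (24)² = 576
By independence, var(Q) = (4)²var(L_1) + (-2)²var(L_2) + (-3)²var(L_3)
= (4)²·576 + (-2)²·576 + (-3)²·576 = 16704
SD(Q) = √16704 ≈ 129.24

129.24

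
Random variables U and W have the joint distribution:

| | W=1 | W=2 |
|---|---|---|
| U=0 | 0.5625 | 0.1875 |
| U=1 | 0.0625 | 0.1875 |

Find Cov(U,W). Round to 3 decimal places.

0.094

E[U] = 0.25,  E[W] = 1.375
E[UW] = 0.4375
Cov(U,W) = E[UW] − E[U]E[W] = 0.4375 − (0.25)(1.375) = 0.09375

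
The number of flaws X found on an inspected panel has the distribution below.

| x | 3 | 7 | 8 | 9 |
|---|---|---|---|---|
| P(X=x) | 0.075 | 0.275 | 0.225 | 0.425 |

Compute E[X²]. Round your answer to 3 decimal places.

E[X²] = (3)²(0.075) + (7)²(0.275) + (8)²(0.225) + (9)²(0.425) = 62.975

62.975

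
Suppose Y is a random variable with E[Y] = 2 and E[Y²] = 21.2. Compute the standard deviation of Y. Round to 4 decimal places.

V(Y) = 21.2 − (2)² = 17.2
σ(Y) = √17.2 ≈ 4.1473

4.1473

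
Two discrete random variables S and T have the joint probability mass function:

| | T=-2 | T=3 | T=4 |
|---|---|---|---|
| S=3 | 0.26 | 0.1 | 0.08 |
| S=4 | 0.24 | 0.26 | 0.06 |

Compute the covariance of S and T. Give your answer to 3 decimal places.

E[S] = 3.56,  E[T] = 0.64
E[ST] = 2.46
Cov(S,T) = E[ST] − E[S]E[T] = 2.46 − (3.56)(0.64) = 0.1816

0.182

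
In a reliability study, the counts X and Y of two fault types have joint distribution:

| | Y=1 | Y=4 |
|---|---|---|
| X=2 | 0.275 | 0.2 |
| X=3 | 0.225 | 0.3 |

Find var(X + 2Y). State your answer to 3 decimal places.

E[X] = 2.525,  E[Y] = 2.5,  E[XY] = 6.425
var(X) = 6.625 − (2.525)² = 0.249375;  var(Y) = 8.5 − (2.5)² = 2.25
Cov(X,Y) = 6.425 − (2.525)(2.5) = 0.1125
var(X + 2Y) = (1)²·0.249375 + (2)²·2.25 + 2·(1)·(2)·0.1125 = 9.699375

9.699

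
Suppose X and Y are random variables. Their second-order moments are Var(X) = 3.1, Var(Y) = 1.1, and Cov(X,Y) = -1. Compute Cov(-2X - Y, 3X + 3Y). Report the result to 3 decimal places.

-12.900

Cov(-2X - Y, 3X + 3Y) = (-2)(3)Var(X) + (-1)(3)Var(Y) + [(-2)(3) + (-1)(3)]Cov(X,Y)
= -6·3.1 + -3·1.1 + -9·-1 = -12.9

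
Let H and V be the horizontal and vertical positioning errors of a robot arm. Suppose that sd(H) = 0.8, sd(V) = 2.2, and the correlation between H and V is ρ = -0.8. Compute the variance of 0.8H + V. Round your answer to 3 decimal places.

var(H) = (0.8)² = 0.64;  var(V) = (2.2)² = 4.84
Cov(H,V) = ρ·sd(H)·sd(V) = -0.8·0.8·2.2 = -1.408
var(0.8H + V) = (0.8)²·var(H) + (1)²·var(V) + 2·(0.8)·(1)·Cov(H,V)
= 0.64·0.64 + 1·4.84 + 1.6·-1.408 = 2.9968

2.997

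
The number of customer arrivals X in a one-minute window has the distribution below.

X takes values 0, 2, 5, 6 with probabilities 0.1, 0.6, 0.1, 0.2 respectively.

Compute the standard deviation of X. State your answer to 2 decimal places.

1.92

E[X] = (0)(0.1) + (2)(0.6) + (5)(0.1) + (6)(0.2) = 2.9
E[X²] = (0)²(0.1) + (2)²(0.6) + (5)²(0.1) + (6)²(0.2) = 12.1
Var(X) = E[X²] − (E[X])² = 12.1 − (2.9)² = 3.69
sd(X) = √3.69 ≈ 1.92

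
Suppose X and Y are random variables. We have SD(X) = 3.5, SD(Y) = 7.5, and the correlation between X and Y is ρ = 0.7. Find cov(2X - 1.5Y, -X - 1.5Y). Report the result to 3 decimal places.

74.500

V(X) = (3.5)² = 12.25;  V(Y) = (7.5)² = 56.25
cov(X,Y) = ρ·SD(X)·SD(Y) = 0.7·3.5·7.5 = 18.375
cov(2X - 1.5Y, -X - 1.5Y) = (2)(-1)V(X) + (-1.5)(-1.5)V(Y) + [(2)(-1.5) + (-1.5)(-1)]cov(X,Y)
= -2·12.25 + 2.25·56.25 + -1.5·18.375 = 74.5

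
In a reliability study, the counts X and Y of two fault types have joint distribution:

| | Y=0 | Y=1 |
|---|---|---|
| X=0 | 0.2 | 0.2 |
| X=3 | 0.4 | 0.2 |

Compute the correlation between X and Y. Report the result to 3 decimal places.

E[X] = 1.8,  E[Y] = 0.4
E[XY] = 0.6
cov(X,Y) = E[XY] − E[X]E[Y] = 0.6 − (1.8)(0.4) = -0.12
Var(X) = 2.16,  Var(Y) = 0.24
ρ = -0.12 / √(2.16·0.24) ≈ -0.167

-0.167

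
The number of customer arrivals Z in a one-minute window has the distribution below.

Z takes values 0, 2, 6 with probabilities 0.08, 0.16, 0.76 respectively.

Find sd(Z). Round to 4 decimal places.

2.0459

E[Z] = (0)(0.08) + (2)(0.16) + (6)(0.76) = 4.88
E[Z²] = (0)²(0.08) + (2)²(0.16) + (6)²(0.76) = 28
Var(Z) = E[Z²] − (E[Z])² = 28 − (4.88)² = 4.1856
sd(Z) = √4.1856 ≈ 2.0459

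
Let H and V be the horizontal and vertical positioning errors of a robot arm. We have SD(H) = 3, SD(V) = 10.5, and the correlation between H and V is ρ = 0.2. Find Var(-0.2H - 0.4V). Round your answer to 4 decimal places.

Var(H) = (3)² = 9;  Var(V) = (10.5)² = 110.25
cov(H,V) = ρ·SD(H)·SD(V) = 0.2·3·10.5 = 6.3
Var(-0.2H - 0.4V) = (-0.2)²·Var(H) + (-0.4)²·Var(V) + 2·(-0.2)·(-0.4)·cov(H,V)
= 0.04·9 + 0.16·110.25 + 0.16·6.3 = 19.008

19.0080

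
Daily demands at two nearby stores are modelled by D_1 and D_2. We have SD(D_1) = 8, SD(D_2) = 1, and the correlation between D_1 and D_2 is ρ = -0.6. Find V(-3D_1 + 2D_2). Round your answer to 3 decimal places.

637.600

V(D_1) = (8)² = 64;  V(D_2) = (1)² = 1
Cov(D_1,D_2) = ρ·SD(D_1)·SD(D_2) = -0.6·8·1 = -4.8
V(-3D_1 + 2D_2) = (-3)²·V(D_1) + (2)²·V(D_2) + 2·(-3)·(2)·Cov(D_1,D_2)
= 9·64 + 4·1 + -12·-4.8 = 637.6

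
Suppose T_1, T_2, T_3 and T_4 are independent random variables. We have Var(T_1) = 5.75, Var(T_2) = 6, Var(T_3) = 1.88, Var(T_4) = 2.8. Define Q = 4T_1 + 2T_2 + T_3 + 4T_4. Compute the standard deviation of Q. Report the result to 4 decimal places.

By independence, Var(Q) = (4)²Var(T_1) + (2)²Var(T_2) + (1)²Var(T_3) + (4)²Var(T_4)
= (4)²·5.75 + (2)²·6 + (1)²·1.88 + (4)²·2.8 = 162.68
SD(Q) = √162.68 ≈ 12.7546

12.7546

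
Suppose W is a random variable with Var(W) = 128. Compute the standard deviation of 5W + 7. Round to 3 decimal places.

Var(5W + 7) = (5)²·128 = 3200
SD(5W + 7) = √3200 ≈ 56.569

56.569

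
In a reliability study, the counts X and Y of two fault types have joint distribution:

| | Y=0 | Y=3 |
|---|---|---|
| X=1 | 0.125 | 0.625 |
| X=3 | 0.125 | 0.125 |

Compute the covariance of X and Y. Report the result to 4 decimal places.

E[X] = 1.5,  E[Y] = 2.25
E[XY] = 3
cov(X,Y) = E[XY] − E[X]E[Y] = 3 − (1.5)(2.25) = -0.375

-0.3750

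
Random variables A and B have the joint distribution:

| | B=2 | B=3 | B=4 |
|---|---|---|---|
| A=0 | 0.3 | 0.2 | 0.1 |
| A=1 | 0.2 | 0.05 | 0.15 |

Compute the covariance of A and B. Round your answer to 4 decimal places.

0.0500

E[A] = 0.4,  E[B] = 2.75
E[AB] = 1.15
Cov(A,B) = E[AB] − E[A]E[B] = 1.15 − (0.4)(2.75) = 0.05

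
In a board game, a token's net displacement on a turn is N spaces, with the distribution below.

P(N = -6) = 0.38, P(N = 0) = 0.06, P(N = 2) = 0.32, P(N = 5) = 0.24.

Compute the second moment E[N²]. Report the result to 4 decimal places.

20.9600

E[N²] = (-6)²(0.38) + (0)²(0.06) + (2)²(0.32) + (5)²(0.24) = 20.96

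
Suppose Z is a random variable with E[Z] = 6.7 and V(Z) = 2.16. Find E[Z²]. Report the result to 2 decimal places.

47.05

E[Z²] = V(Z) + (E[Z])² = 2.16 + (6.7)² = 47.05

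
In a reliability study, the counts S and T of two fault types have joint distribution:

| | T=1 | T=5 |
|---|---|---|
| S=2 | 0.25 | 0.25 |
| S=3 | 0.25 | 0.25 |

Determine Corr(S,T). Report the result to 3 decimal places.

0.000

E[S] = 2.5,  E[T] = 3
E[ST] = 7.5
cov(S,T) = E[ST] − E[S]E[T] = 7.5 − (2.5)(3) = 0
V(S) = 0.25,  V(T) = 4
ρ = 0 / √(0.25·4) ≈ 0.000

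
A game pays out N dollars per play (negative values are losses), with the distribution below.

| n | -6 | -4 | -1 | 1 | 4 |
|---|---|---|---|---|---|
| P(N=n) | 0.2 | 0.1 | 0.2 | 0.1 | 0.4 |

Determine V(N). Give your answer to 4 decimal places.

15.4900

E[N] = (-6)(0.2) + (-4)(0.1) + (-1)(0.2) + (1)(0.1) + (4)(0.4) = -0.1
E[N²] = (-6)²(0.2) + (-4)²(0.1) + (-1)²(0.2) + (1)²(0.1) + (4)²(0.4) = 15.5
V(N) = E[N²] − (E[N])² = 15.5 − (-0.1)² = 15.49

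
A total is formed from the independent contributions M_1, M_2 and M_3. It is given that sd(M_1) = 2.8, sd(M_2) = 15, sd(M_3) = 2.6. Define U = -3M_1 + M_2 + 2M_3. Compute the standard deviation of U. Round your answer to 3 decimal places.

Var(M_1) = 7.84, Var(M_2) = 225, Var(M_3) = 6.76
By independence, Var(U) = (-3)²Var(M_1) + (1)²Var(M_2) + (2)²Var(M_3)
= (-3)²·7.84 + (1)²·225 + (2)²·6.76 = 322.6
sd(U) = √322.6 ≈ 17.961

17.961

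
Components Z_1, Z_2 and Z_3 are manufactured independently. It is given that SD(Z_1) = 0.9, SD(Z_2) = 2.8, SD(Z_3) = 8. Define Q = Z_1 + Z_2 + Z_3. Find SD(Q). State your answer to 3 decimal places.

Var(Z_1) = 0.81, Var(Z_2) = 7.84, Var(Z_3) = 64
By independence, Var(Q) = (1)²Var(Z_1) + (1)²Var(Z_2) + (1)²Var(Z_3)
= (1)²·0.81 + (1)²·7.84 + (1)²·64 = 72.65
SD(Q) = √72.65 ≈ 8.523

8.523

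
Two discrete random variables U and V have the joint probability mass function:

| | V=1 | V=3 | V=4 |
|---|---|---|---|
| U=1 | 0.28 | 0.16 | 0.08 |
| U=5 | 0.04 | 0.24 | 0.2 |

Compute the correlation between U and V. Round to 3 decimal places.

E[U] = 2.92,  E[V] = 2.64
E[UV] = 8.88
cov(U,V) = E[UV] − E[U]E[V] = 8.88 − (2.92)(2.64) = 1.1712
var(U) = 3.9936,  var(V) = 1.4304
ρ = 1.1712 / √(3.9936·1.4304) ≈ 0.490

0.490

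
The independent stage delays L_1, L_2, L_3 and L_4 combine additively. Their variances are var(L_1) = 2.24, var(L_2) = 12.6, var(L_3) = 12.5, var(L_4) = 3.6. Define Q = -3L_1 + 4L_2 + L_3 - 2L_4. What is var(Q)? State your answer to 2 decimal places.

By independence, var(Q) = (-3)²var(L_1) + (4)²var(L_2) + (1)²var(L_3) + (-2)²var(L_4)
= (-3)²·2.24 + (4)²·12.6 + (1)²·12.5 + (-2)²·3.6 = 248.66

248.66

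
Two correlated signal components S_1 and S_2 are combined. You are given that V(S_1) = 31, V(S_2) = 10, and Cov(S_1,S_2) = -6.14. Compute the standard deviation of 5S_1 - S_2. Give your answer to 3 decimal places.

29.093

V(5S_1 - S_2) = (5)²·V(S_1) + (-1)²·V(S_2) + 2·(5)·(-1)·Cov(S_1,S_2)
= 25·31 + 1·10 + -10·-6.14 = 846.4
sd(5S_1 - S_2) = √846.4 ≈ 29.093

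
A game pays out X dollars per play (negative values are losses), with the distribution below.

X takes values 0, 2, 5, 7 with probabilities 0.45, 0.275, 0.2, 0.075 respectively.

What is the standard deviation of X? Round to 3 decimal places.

2.339

E[X] = (0)(0.45) + (2)(0.275) + (5)(0.2) + (7)(0.075) = 2.075
E[X²] = (0)²(0.45) + (2)²(0.275) + (5)²(0.2) + (7)²(0.075) = 9.775
Var(X) = E[X²] − (E[X])² = 9.775 − (2.075)² = 5.469375
sd(X) = √5.469375 ≈ 2.339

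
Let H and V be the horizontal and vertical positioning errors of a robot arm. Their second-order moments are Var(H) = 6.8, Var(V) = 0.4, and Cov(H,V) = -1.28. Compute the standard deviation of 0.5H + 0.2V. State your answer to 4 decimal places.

Var(0.5H + 0.2V) = (0.5)²·Var(H) + (0.2)²·Var(V) + 2·(0.5)·(0.2)·Cov(H,V)
= 0.25·6.8 + 0.04·0.4 + 0.2·-1.28 = 1.46
SD(0.5H + 0.2V) = √1.46 ≈ 1.2083

1.2083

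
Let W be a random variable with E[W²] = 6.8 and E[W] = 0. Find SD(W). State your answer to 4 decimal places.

var(W) = 6.8 − (0)² = 6.8
SD(W) = √6.8 ≈ 2.6077

2.6077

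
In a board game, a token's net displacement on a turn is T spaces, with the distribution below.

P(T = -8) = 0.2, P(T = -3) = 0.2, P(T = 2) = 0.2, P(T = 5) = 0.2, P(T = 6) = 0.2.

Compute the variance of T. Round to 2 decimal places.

E[T] = (-8)(0.2) + (-3)(0.2) + (2)(0.2) + (5)(0.2) + (6)(0.2) = 0.4
E[T²] = (-8)²(0.2) + (-3)²(0.2) + (2)²(0.2) + (5)²(0.2) + (6)²(0.2) = 27.6
V(T) = E[T²] − (E[T])² = 27.6 − (0.4)² = 27.44

27.44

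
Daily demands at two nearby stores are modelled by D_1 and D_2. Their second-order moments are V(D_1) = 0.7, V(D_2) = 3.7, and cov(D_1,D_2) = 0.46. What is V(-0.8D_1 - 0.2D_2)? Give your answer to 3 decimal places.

0.743

V(-0.8D_1 - 0.2D_2) = (-0.8)²·V(D_1) + (-0.2)²·V(D_2) + 2·(-0.8)·(-0.2)·cov(D_1,D_2)
= 0.64·0.7 + 0.04·3.7 + 0.32·0.46 = 0.7432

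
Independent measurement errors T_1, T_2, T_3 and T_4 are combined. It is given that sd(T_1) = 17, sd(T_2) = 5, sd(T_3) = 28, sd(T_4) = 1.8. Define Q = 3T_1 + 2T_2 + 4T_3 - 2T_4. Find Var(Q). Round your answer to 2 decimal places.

15257.96

Var(T_1) = 289, Var(T_2) = 25, Var(T_3) = 784, Var(T_4) = 3.24
By independence, Var(Q) = (3)²Var(T_1) + (2)²Var(T_2) + (4)²Var(T_3) + (-2)²Var(T_4)
= (3)²·289 + (2)²·25 + (4)²·784 + (-2)²·3.24 = 15257.96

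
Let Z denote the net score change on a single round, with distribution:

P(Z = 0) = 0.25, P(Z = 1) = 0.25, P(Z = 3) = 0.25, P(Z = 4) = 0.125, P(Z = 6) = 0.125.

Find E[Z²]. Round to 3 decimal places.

9.000

E[Z²] = (0)²(0.25) + (1)²(0.25) + (3)²(0.25) + (4)²(0.125) + (6)²(0.125) = 9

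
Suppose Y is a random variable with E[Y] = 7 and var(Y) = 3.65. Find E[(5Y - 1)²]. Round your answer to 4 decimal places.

1247.2500

E[5Y - 1] = 5·7 − 1 = 34
var(5Y - 1) = (5)²·3.65 = 91.25
E[(5Y - 1)²] = var((5Y - 1)) + (E[(5Y - 1)])² = 91.25 + (34)² = 1247.25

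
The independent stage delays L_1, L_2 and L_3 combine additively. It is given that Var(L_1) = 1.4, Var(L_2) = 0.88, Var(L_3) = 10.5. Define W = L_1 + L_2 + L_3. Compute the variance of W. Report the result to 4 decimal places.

12.7800

By independence, Var(W) = (1)²Var(L_1) + (1)²Var(L_2) + (1)²Var(L_3)
= (1)²·1.4 + (1)²·0.88 + (1)²·10.5 = 12.78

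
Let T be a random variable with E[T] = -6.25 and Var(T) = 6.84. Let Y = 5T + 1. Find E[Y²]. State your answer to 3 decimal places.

E[5T + 1] = 5·-6.25 + 1 = -30.25
Var(5T + 1) = (5)²·6.84 = 171
E[Y²] = Var(Y) + (E[Y])² = 171 + (-30.25)² = 1086.0625

1086.063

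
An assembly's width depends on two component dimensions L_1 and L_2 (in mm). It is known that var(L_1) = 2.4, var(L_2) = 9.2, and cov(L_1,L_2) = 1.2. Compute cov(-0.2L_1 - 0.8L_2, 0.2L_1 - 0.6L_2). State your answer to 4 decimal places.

4.2720

cov(-0.2L_1 - 0.8L_2, 0.2L_1 - 0.6L_2) = (-0.2)(0.2)var(L_1) + (-0.8)(-0.6)var(L_2) + [(-0.2)(-0.6) + (-0.8)(0.2)]cov(L_1,L_2)
= -0.04·2.4 + 0.48·9.2 + -0.04·1.2 = 4.272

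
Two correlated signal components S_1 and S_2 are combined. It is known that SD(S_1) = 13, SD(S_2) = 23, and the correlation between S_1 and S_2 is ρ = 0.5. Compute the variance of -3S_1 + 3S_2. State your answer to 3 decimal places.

3591.000

Var(S_1) = (13)² = 169;  Var(S_2) = (23)² = 529
Cov(S_1,S_2) = ρ·SD(S_1)·SD(S_2) = 0.5·13·23 = 149.5
Var(-3S_1 + 3S_2) = (-3)²·Var(S_1) + (3)²·Var(S_2) + 2·(-3)·(3)·Cov(S_1,S_2)
= 9·169 + 9·529 + -18·149.5 = 3591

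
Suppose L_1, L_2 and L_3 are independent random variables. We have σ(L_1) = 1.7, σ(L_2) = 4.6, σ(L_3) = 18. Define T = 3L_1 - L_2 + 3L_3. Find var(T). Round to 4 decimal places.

2963.1700

var(L_1) = 2.89, var(L_2) = 21.16, var(L_3) = 324
By independence, var(T) = (3)²var(L_1) + (-1)²var(L_2) + (3)²var(L_3)
= (3)²·2.89 + (-1)²·21.16 + (3)²·324 = 2963.17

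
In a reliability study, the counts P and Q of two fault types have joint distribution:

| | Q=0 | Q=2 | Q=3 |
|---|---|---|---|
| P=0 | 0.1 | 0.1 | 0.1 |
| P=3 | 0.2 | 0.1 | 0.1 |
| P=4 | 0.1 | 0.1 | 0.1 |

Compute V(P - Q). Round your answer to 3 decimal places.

E[P] = 2.4,  E[Q] = 1.5,  E[PQ] = 3.5
V(P) = 8.4 − (2.4)² = 2.64;  V(Q) = 3.9 − (1.5)² = 1.65
Cov(P,Q) = 3.5 − (2.4)(1.5) = -0.1
V(P - Q) = (1)²·2.64 + (-1)²·1.65 + 2·(1)·(-1)·-0.1 = 4.49

4.490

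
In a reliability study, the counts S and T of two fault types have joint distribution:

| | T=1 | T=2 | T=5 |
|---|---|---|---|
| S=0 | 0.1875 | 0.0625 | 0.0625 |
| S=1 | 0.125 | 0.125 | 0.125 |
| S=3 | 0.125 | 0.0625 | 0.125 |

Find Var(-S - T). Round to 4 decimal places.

5.1523

E[S] = 1.3125,  E[T] = 2.5,  E[ST] = 3.625
Var(S) = 3.1875 − (1.3125)² = 1.46484375;  Var(T) = 9.25 − (2.5)² = 3
Cov(S,T) = 3.625 − (1.3125)(2.5) = 0.34375
Var(-S - T) = (-1)²·1.46484375 + (-1)²·3 + 2·(-1)·(-1)·0.34375 = 5.15234375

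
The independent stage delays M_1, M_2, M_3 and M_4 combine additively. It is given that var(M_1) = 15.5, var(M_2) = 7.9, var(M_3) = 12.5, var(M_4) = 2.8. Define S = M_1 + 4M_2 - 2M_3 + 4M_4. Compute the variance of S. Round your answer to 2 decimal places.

236.70

By independence, var(S) = (1)²var(M_1) + (4)²var(M_2) + (-2)²var(M_3) + (4)²var(M_4)
= (1)²·15.5 + (4)²·7.9 + (-2)²·12.5 + (4)²·2.8 = 236.7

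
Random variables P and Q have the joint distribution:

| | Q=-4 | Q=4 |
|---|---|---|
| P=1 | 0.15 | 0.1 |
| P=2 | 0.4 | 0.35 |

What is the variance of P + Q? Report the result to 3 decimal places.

16.228

E[P] = 1.75,  E[Q] = -0.4,  E[PQ] = -0.6
Var(P) = 3.25 − (1.75)² = 0.1875;  Var(Q) = 16 − (-0.4)² = 15.84
Cov(P,Q) = -0.6 − (1.75)(-0.4) = 0.1
Var(P + Q) = (1)²·0.1875 + (1)²·15.84 + 2·(1)·(1)·0.1 = 16.2275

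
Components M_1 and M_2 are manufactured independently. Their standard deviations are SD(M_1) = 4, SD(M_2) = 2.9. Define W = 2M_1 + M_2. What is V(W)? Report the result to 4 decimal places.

72.4100

V(M_1) = 16, V(M_2) = 8.41
By independence, V(W) = (2)²V(M_1) + (1)²V(M_2)
= (2)²·16 + (1)²·8.41 = 72.41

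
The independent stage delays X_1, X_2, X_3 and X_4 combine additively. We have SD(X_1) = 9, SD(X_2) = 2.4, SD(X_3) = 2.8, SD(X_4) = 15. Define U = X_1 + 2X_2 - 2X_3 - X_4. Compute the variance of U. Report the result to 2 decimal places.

360.40

Var(X_1) = 81, Var(X_2) = 5.76, Var(X_3) = 7.84, Var(X_4) = 225
By independence, Var(U) = (1)²Var(X_1) + (2)²Var(X_2) + (-2)²Var(X_3) + (-1)²Var(X_4)
= (1)²·81 + (2)²·5.76 + (-2)²·7.84 + (-1)²·225 = 360.4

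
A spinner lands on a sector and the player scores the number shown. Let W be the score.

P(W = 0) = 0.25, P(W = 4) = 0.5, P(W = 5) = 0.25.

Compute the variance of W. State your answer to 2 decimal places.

E[W] = (0)(0.25) + (4)(0.5) + (5)(0.25) = 3.25
E[W²] = (0)²(0.25) + (4)²(0.5) + (5)²(0.25) = 14.25
V(W) = E[W²] − (E[W])² = 14.25 − (3.25)² = 3.6875

3.69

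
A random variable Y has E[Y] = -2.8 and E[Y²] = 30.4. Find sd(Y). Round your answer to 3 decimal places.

Var(Y) = 30.4 − (-2.8)² = 22.56
sd(Y) = √22.56 ≈ 4.750

4.750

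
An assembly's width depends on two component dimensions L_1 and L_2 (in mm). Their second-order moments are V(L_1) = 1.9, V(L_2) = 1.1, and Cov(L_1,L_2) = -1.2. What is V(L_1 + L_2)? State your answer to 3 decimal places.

V(L_1 + L_2) = (1)²·V(L_1) + (1)²·V(L_2) + 2·(1)·(1)·Cov(L_1,L_2)
= 1·1.9 + 1·1.1 + 2·-1.2 = 0.6

0.600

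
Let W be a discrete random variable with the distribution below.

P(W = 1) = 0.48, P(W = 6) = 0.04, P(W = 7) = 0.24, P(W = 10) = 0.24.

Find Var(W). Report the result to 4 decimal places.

E[W] = (1)(0.48) + (6)(0.04) + (7)(0.24) + (10)(0.24) = 4.8
E[W²] = (1)²(0.48) + (6)²(0.04) + (7)²(0.24) + (10)²(0.24) = 37.68
Var(W) = E[W²] − (E[W])² = 37.68 − (4.8)² = 14.64

14.6400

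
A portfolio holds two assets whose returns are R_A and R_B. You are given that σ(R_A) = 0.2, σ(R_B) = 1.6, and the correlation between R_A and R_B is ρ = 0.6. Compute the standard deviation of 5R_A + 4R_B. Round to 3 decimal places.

7.046

Var(R_A) = (0.2)² = 0.04;  Var(R_B) = (1.6)² = 2.56
cov(R_A,R_B) = ρ·σ(R_A)·σ(R_B) = 0.6·0.2·1.6 = 0.192
Var(5R_A + 4R_B) = (5)²·Var(R_A) + (4)²·Var(R_B) + 2·(5)·(4)·cov(R_A,R_B)
= 25·0.04 + 16·2.56 + 40·0.192 = 49.64
σ(5R_A + 4R_B) = √49.64 ≈ 7.046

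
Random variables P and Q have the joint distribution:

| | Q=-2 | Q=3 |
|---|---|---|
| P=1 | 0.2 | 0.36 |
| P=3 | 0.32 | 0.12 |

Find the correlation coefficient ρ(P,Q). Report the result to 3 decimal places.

-0.368

E[P] = 1.88,  E[Q] = 0.4
E[PQ] = -0.16
cov(P,Q) = E[PQ] − E[P]E[Q] = -0.16 − (1.88)(0.4) = -0.912
Var(P) = 0.9856,  Var(Q) = 6.24
ρ = -0.912 / √(0.9856·6.24) ≈ -0.368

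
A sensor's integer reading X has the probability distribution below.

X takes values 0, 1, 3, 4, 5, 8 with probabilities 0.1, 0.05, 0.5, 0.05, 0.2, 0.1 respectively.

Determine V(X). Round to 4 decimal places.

4.1475

E[X] = (0)(0.1) + (1)(0.05) + (3)(0.5) + (4)(0.05) + (5)(0.2) + (8)(0.1) = 3.55
E[X²] = (0)²(0.1) + (1)²(0.05) + (3)²(0.5) + (4)²(0.05) + (5)²(0.2) + (8)²(0.1) = 16.75
V(X) = E[X²] − (E[X])² = 16.75 − (3.55)² = 4.1475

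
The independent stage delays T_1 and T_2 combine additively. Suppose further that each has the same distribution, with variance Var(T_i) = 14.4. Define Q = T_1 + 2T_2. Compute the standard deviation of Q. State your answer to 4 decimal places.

By independence, Var(Q) = (1)²Var(T_1) + (2)²Var(T_2)
= (1)²·14.4 + (2)²·14.4 = 72
sd(Q) = √72 ≈ 8.4853

8.4853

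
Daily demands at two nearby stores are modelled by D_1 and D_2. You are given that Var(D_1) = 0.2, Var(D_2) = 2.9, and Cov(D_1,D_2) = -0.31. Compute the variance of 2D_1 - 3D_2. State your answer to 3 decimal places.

30.620

Var(2D_1 - 3D_2) = (2)²·Var(D_1) + (-3)²·Var(D_2) + 2·(2)·(-3)·Cov(D_1,D_2)
= 4·0.2 + 9·2.9 + -12·-0.31 = 30.62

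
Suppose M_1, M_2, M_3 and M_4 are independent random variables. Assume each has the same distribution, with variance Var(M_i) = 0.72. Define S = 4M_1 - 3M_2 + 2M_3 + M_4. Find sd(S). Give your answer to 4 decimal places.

By independence, Var(S) = (4)²Var(M_1) + (-3)²Var(M_2) + (2)²Var(M_3) + (1)²Var(M_4)
= (4)²·0.72 + (-3)²·0.72 + (2)²·0.72 + (1)²·0.72 = 21.6
sd(S) = √21.6 ≈ 4.6476

4.6476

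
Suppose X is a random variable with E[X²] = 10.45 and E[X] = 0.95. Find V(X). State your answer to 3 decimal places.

V(X) = 10.45 − (0.95)² = 9.5475

9.548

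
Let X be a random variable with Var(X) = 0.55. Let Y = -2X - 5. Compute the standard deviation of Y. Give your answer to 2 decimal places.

Var(-2X - 5) = (-2)²·0.55 = 2.2
sd(Y) = √2.2 ≈ 1.48

1.48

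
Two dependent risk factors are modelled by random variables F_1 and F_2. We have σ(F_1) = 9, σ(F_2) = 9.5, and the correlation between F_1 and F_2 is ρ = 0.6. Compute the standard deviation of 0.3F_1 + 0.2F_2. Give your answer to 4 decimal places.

4.1299

var(F_1) = (9)² = 81;  var(F_2) = (9.5)² = 90.25
Cov(F_1,F_2) = ρ·σ(F_1)·σ(F_2) = 0.6·9·9.5 = 51.3
var(0.3F_1 + 0.2F_2) = (0.3)²·var(F_1) + (0.2)²·var(F_2) + 2·(0.3)·(0.2)·Cov(F_1,F_2)
= 0.09·81 + 0.04·90.25 + 0.12·51.3 = 17.056
σ(0.3F_1 + 0.2F_2) = √17.056 ≈ 4.1299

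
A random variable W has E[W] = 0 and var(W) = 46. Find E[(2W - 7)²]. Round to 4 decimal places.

E[2W - 7] = 2·0 − 7 = -7
var(2W - 7) = (2)²·46 = 184
E[(2W - 7)²] = var((2W - 7)) + (E[(2W - 7)])² = 184 + (-7)² = 233

233.0000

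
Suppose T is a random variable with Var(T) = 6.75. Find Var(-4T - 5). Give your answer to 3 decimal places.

Var(-4T - 5) = (-4)²·Var(T) = 16·6.75 = 108

108.000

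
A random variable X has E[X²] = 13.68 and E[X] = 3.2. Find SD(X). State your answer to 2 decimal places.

Var(X) = 13.68 − (3.2)² = 3.44
SD(X) = √3.44 ≈ 1.85

1.85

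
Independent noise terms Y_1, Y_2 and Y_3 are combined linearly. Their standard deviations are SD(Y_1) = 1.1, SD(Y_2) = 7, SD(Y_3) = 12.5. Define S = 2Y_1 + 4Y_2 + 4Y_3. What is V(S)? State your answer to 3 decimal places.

V(Y_1) = 1.21, V(Y_2) = 49, V(Y_3) = 156.25
By independence, V(S) = (2)²V(Y_1) + (4)²V(Y_2) + (4)²V(Y_3)
= (2)²·1.21 + (4)²·49 + (4)²·156.25 = 3288.84

3288.840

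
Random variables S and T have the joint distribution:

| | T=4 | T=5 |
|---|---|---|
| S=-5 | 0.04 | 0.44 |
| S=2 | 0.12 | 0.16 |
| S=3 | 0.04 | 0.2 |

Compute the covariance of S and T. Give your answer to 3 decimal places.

-0.384

E[S] = -1.12,  E[T] = 4.8
E[ST] = -5.76
cov(S,T) = E[ST] − E[S]E[T] = -5.76 − (-1.12)(4.8) = -0.384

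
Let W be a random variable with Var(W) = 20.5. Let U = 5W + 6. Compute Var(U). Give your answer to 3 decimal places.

Var(5W + 6) = (5)²·Var(W) = 25·20.5 = 512.5

512.500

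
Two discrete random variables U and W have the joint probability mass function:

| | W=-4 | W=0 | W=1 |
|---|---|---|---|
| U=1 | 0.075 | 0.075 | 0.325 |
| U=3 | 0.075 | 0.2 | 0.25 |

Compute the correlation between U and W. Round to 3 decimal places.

E[U] = 2.05,  E[W] = -0.025
E[UW] = -0.125
cov(U,W) = E[UW] − E[U]E[W] = -0.125 − (2.05)(-0.025) = -0.07375
V(U) = 0.9975,  V(W) = 2.974375
ρ = -0.07375 / √(0.9975·2.974375) ≈ -0.043

-0.043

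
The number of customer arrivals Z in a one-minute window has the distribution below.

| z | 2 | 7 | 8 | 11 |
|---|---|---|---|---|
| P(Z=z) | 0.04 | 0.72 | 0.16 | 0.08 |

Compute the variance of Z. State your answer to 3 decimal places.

E[Z] = (2)(0.04) + (7)(0.72) + (8)(0.16) + (11)(0.08) = 7.28
E[Z²] = (2)²(0.04) + (7)²(0.72) + (8)²(0.16) + (11)²(0.08) = 55.36
Var(Z) = E[Z²] − (E[Z])² = 55.36 − (7.28)² = 2.3616

2.362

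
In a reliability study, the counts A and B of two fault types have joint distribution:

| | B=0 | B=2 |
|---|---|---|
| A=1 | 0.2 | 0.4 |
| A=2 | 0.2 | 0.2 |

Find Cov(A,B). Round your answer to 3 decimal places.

E[A] = 1.4,  E[B] = 1.2
E[AB] = 1.6
Cov(A,B) = E[AB] − E[A]E[B] = 1.6 − (1.4)(1.2) = -0.08

-0.080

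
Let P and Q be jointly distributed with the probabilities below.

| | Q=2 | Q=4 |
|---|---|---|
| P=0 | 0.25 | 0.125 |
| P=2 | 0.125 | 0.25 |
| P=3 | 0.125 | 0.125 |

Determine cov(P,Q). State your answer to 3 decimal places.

E[P] = 1.5,  E[Q] = 3
E[PQ] = 4.75
cov(P,Q) = E[PQ] − E[P]E[Q] = 4.75 − (1.5)(3) = 0.25

0.250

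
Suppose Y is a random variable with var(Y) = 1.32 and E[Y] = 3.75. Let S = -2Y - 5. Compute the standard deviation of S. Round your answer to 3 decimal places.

2.298

var(-2Y - 5) = (-2)²·1.32 = 5.28
σ(S) = √5.28 ≈ 2.298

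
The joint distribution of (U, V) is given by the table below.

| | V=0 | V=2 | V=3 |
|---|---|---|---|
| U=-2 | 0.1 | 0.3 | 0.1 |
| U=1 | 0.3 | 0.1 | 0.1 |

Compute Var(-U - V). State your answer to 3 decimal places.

2.490

E[U] = -0.5,  E[V] = 1.4,  E[UV] = -1.3
Var(U) = 2.5 − (-0.5)² = 2.25;  Var(V) = 3.4 − (1.4)² = 1.44
Cov(U,V) = -1.3 − (-0.5)(1.4) = -0.6
Var(-U - V) = (-1)²·2.25 + (-1)²·1.44 + 2·(-1)·(-1)·-0.6 = 2.49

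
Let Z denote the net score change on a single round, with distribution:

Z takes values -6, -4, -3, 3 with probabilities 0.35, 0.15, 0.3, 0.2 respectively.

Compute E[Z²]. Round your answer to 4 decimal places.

19.5000

E[Z²] = (-6)²(0.35) + (-4)²(0.15) + (-3)²(0.3) + (3)²(0.2) = 19.5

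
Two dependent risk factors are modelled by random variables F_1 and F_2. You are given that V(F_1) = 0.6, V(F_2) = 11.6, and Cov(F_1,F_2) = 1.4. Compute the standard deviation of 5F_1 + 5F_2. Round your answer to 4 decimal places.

19.3649

V(5F_1 + 5F_2) = (5)²·V(F_1) + (5)²·V(F_2) + 2·(5)·(5)·Cov(F_1,F_2)
= 25·0.6 + 25·11.6 + 50·1.4 = 375
SD(5F_1 + 5F_2) = √375 ≈ 19.3649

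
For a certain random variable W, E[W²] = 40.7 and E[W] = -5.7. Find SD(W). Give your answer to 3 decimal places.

2.865

Var(W) = 40.7 − (-5.7)² = 8.21
SD(W) = √8.21 ≈ 2.865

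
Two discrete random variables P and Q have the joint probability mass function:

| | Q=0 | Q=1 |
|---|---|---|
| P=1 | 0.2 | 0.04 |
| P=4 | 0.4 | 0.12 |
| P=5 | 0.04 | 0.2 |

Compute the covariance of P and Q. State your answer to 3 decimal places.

E[P] = 3.52,  E[Q] = 0.36
E[PQ] = 1.52
Cov(P,Q) = E[PQ] − E[P]E[Q] = 1.52 − (3.52)(0.36) = 0.2528

0.253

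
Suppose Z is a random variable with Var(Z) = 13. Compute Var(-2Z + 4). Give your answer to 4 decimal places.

Var(-2Z + 4) = (-2)²·Var(Z) = 4·13 = 52

52.0000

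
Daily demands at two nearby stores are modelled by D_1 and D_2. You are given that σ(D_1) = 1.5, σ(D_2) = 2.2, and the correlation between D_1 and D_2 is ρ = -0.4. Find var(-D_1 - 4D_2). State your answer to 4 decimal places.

var(D_1) = (1.5)² = 2.25;  var(D_2) = (2.2)² = 4.84
cov(D_1,D_2) = ρ·σ(D_1)·σ(D_2) = -0.4·1.5·2.2 = -1.32
var(-D_1 - 4D_2) = (-1)²·var(D_1) + (-4)²·var(D_2) + 2·(-1)·(-4)·cov(D_1,D_2)
= 1·2.25 + 16·4.84 + 8·-1.32 = 69.13

69.1300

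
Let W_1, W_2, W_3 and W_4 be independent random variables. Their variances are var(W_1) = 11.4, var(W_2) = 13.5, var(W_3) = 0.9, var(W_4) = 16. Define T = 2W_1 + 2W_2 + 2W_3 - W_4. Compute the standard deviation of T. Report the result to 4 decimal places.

By independence, var(T) = (2)²var(W_1) + (2)²var(W_2) + (2)²var(W_3) + (-1)²var(W_4)
= (2)²·11.4 + (2)²·13.5 + (2)²·0.9 + (-1)²·16 = 119.2
σ(T) = √119.2 ≈ 10.9179

10.9179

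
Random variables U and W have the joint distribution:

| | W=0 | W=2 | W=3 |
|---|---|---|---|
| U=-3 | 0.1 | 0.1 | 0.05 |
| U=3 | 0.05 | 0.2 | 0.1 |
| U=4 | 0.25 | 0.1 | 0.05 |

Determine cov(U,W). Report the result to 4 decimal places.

E[U] = 1.9,  E[W] = 1.4
E[UW] = 2.45
cov(U,W) = E[UW] − E[U]E[W] = 2.45 − (1.9)(1.4) = -0.21

-0.2100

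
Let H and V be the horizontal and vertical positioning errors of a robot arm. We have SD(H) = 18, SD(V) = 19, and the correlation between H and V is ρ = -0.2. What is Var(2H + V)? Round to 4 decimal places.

1383.4000

Var(H) = (18)² = 324;  Var(V) = (19)² = 361
Cov(H,V) = ρ·SD(H)·SD(V) = -0.2·18·19 = -68.4
Var(2H + V) = (2)²·Var(H) + (1)²·Var(V) + 2·(2)·(1)·Cov(H,V)
= 4·324 + 1·361 + 4·-68.4 = 1383.4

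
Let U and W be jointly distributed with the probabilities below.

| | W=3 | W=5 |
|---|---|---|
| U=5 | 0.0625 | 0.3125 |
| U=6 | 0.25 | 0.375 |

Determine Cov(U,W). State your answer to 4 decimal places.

-0.1094

E[U] = 5.625,  E[W] = 4.375
E[UW] = 24.5
Cov(U,W) = E[UW] − E[U]E[W] = 24.5 − (5.625)(4.375) = -0.109375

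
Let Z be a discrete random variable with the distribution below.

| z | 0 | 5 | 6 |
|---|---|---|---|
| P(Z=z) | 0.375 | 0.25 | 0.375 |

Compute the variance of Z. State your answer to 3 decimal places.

7.500

E[Z] = (0)(0.375) + (5)(0.25) + (6)(0.375) = 3.5
E[Z²] = (0)²(0.375) + (5)²(0.25) + (6)²(0.375) = 19.75
V(Z) = E[Z²] − (E[Z])² = 19.75 − (3.5)² = 7.5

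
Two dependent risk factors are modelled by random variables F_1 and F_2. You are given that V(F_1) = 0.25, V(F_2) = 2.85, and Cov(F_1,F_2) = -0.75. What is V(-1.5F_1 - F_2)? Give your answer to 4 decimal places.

1.1625

V(-1.5F_1 - F_2) = (-1.5)²·V(F_1) + (-1)²·V(F_2) + 2·(-1.5)·(-1)·Cov(F_1,F_2)
= 2.25·0.25 + 1·2.85 + 3·-0.75 = 1.1625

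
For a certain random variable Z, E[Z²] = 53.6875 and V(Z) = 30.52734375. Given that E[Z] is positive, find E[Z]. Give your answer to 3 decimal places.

(E[Z])² = E[Z²] − V(Z) = 53.6875 − 30.52734375 = 23.16015625
E[Z] = √23.16015625 = 4.8125

4.813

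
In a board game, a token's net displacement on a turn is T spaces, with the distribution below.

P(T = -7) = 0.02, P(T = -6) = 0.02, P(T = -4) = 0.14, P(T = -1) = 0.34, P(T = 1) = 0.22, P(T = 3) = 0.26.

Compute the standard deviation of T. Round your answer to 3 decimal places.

E[T] = (-7)(0.02) + (-6)(0.02) + (-4)(0.14) + (-1)(0.34) + (1)(0.22) + (3)(0.26) = -0.16
E[T²] = (-7)²(0.02) + (-6)²(0.02) + (-4)²(0.14) + (-1)²(0.34) + (1)²(0.22) + (3)²(0.26) = 6.84
Var(T) = E[T²] − (E[T])² = 6.84 − (-0.16)² = 6.8144
SD(T) = √6.8144 ≈ 2.610

2.610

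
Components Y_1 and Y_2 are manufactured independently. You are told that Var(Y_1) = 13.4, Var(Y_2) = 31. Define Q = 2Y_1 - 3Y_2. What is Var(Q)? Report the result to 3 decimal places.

332.600

By independence, Var(Q) = (2)²Var(Y_1) + (-3)²Var(Y_2)
= (2)²·13.4 + (-3)²·31 = 332.6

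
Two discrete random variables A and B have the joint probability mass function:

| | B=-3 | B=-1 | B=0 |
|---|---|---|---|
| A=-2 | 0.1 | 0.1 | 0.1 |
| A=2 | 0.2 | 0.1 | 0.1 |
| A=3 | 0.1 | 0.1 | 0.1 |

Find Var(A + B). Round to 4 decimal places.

5.6400

E[A] = 1.1,  E[B] = -1.5,  E[AB] = -1.8
Var(A) = 5.5 − (1.1)² = 4.29;  Var(B) = 3.9 − (-1.5)² = 1.65
cov(A,B) = -1.8 − (1.1)(-1.5) = -0.15
Var(A + B) = (1)²·4.29 + (1)²·1.65 + 2·(1)·(1)·-0.15 = 5.64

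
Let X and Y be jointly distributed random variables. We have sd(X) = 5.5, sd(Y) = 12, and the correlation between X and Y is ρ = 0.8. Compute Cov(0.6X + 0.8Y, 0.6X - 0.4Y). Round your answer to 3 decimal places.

-22.518

Var(X) = (5.5)² = 30.25;  Var(Y) = (12)² = 144
Cov(X,Y) = ρ·sd(X)·sd(Y) = 0.8·5.5·12 = 52.8
Cov(0.6X + 0.8Y, 0.6X - 0.4Y) = (0.6)(0.6)Var(X) + (0.8)(-0.4)Var(Y) + [(0.6)(-0.4) + (0.8)(0.6)]Cov(X,Y)
= 0.36·30.25 + -0.32·144 + 0.24·52.8 = -22.518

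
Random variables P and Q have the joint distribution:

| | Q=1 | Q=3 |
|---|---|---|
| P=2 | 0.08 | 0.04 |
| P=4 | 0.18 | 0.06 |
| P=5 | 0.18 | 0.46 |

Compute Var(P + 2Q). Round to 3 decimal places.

E[P] = 4.4,  E[Q] = 2.12,  E[PQ] = 9.64
Var(P) = 20.32 − (4.4)² = 0.96;  Var(Q) = 5.48 − (2.12)² = 0.9856
cov(P,Q) = 9.64 − (4.4)(2.12) = 0.312
Var(P + 2Q) = (1)²·0.96 + (2)²·0.9856 + 2·(1)·(2)·0.312 = 6.1504

6.150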